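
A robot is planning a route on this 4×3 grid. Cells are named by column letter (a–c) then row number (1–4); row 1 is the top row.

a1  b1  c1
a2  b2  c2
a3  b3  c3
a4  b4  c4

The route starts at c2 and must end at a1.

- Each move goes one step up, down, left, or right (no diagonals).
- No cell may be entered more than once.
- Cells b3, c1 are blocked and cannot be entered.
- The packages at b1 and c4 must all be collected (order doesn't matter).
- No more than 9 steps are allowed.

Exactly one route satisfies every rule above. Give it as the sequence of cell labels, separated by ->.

Any route must reach b1 and c4 and still end at a1 within 9 moves, so the order of the required stops is forced.
Route from c2: down 2 to c4, left 2 to a4, up 2 to a2, right 1 to b2, up 1 to b1, left 1 to a1 — 9 moves in all.
Check: all required cells visited; 9 ≤ 9 moves.

c2 -> c3 -> c4 -> b4 -> a4 -> a3 -> a2 -> b2 -> b1 -> a1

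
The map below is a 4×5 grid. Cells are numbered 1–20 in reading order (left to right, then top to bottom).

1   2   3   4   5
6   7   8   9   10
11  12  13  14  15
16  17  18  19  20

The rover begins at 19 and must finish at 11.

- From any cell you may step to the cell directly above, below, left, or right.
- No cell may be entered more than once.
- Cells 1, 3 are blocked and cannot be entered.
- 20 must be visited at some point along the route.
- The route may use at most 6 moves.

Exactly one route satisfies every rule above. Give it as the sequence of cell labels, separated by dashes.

19 - 20 - 15 - 14 - 13 - 12 - 11

The 6-move cap with required stops at 20 leaves no slack for detours.
Route from 19: right 1 to 20, up 1 to 15, left 4 to 11 — 6 moves in all.
Check: all required cells visited; 6 ≤ 6 moves.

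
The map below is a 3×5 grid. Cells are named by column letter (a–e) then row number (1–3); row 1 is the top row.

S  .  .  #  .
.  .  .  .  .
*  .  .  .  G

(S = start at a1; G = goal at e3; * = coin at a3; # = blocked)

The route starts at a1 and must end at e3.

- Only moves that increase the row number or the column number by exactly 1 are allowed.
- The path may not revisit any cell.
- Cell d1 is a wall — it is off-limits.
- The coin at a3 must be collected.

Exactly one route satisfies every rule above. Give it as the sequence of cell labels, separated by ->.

a1 -> a2 -> a3 -> b3 -> c3 -> d3 -> e3

Moves only go right or down, so the column and row indices never decrease.
Route from a1: down 2 to a3, right 4 to e3 — 6 moves in all.
Check: all required cells visited.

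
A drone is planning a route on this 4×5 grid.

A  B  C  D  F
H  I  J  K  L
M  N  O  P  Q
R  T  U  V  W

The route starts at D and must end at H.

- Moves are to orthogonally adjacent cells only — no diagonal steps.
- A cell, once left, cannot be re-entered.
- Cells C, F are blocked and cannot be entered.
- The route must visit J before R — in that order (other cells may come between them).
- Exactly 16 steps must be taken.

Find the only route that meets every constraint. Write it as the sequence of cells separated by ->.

The waypoints must appear in the order J, R, with no cell reused.
Route from D: down 1 to K, left 1 to J, down 1 to O, right 2 to Q, down 1 to W, left 4 to R, up 1 to M, right 1 to N, up 2 to B, left 1 to A, down 1 to H — 16 moves in all.
Check: order respected (J at step 2, R at step 10); 16 moves as required.

D -> K -> J -> O -> P -> Q -> W -> V -> U -> T -> R -> M -> N -> I -> B -> A -> H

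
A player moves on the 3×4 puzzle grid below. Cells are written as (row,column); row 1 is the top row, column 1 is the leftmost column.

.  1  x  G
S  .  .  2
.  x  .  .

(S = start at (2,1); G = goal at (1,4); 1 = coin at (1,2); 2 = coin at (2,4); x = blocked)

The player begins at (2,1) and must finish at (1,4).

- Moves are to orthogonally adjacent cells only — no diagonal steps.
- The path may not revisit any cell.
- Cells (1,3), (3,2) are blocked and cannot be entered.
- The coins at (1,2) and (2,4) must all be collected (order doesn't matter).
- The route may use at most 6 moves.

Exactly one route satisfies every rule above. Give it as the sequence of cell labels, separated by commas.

(2,1), (1,1), (1,2), (2,2), (2,3), (2,4), (1,4)

Any route must reach (1,2) and (2,4) and still end at (1,4) within 6 moves, so the order of the required stops is forced.
Route from (2,1): up to (1,1), right to (1,2), down to (2,2), 2× right (reaching (2,4)), up to (1,4) — 6 moves in all.
Check: all required cells visited; 6 ≤ 6 moves.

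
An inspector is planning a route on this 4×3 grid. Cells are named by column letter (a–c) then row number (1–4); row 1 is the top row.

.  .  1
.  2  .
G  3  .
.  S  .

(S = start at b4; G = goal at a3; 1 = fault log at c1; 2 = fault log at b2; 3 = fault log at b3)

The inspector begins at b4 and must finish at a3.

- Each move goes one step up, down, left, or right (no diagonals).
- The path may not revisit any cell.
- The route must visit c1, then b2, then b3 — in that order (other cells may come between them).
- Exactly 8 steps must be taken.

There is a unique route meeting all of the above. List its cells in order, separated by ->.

The waypoints must appear in the order c1, b2, b3, with no cell reused.
Route from b4: right 1 to c4, up 3 to c1, left 1 to b1, down 2 to b3, left 1 to a3 — 8 moves in all.
Check: order respected (1 at step 4, 2 at step 6, 3 at step 7); 8 moves as required.

b4 -> c4 -> c3 -> c2 -> c1 -> b1 -> b2 -> b3 -> a3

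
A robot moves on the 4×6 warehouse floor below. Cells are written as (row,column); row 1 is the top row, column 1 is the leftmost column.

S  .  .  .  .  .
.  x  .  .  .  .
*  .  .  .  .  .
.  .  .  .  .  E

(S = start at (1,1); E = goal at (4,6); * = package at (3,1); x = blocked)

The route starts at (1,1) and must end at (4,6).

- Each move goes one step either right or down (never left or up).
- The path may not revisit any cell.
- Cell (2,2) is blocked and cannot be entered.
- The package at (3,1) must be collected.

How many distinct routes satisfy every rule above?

6

A right/down-only route from (1,1) to (4,6) makes exactly 3 down-moves and 5 right-moves in some order.
With no other constraints that would be C(8,3) = 56 routes.
Split at (3,1) and multiply the segment counts (each segment already excludes blocked cells): (1,1)→(3,1): 1; (3,1)→(4,6): 6; product = 6.
That gives 6 routes.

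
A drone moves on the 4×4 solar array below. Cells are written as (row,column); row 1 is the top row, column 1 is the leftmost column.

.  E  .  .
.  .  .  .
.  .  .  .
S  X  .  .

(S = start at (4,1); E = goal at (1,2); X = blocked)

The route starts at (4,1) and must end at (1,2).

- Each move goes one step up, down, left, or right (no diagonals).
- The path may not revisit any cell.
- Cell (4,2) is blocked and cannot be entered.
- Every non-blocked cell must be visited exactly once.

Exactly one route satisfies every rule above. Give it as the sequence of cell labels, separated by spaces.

Need to visit all 15 open cells exactly once, starting at (4,1) and ending at (1,2).
Cell (4,4) has only two open neighbours ((3,4) and (4,3)), so the path must pass straight through it: one of those is the cell it's entered from and the other is where it exits.
Route from (4,1): up to (3,1), 2× right (reaching (3,3)), down to (4,3), right to (4,4), 3× up (reaching (1,4)), left to (1,3), down to (2,3), 2× left (reaching (2,1)), up to (1,1), right to (1,2) — 14 moves in all.
Check: all 15 open cells covered.

(4,1) (3,1) (3,2) (3,3) (4,3) (4,4) (3,4) (2,4) (1,4) (1,3) (2,3) (2,2) (2,1) (1,1) (1,2)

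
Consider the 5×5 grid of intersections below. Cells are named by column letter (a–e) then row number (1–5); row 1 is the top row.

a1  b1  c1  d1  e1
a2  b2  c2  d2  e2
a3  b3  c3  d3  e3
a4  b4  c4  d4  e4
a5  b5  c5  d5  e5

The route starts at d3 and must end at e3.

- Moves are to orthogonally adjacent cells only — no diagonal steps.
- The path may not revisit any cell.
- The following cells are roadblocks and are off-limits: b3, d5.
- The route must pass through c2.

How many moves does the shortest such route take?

Any route passes through c2 somewhere between d3 and e3. Summing Manhattan distances along the two legs (d3 → c2 → e3) gives a lower bound of 2 + 3 = 5 moves.
A route of 5 moves achieves this: d3 → c3 → c2 → d2 → e2 → e3.
Since 5 matches the lower bound, it is optimal.

5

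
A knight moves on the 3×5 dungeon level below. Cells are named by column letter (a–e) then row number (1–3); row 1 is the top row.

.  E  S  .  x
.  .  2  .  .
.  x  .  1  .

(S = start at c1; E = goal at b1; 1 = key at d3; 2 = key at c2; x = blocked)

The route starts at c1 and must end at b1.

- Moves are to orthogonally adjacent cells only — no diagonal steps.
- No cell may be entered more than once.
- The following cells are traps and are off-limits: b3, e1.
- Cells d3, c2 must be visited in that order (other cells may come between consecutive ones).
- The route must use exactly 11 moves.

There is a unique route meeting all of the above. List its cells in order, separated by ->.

The waypoints must appear in the order d3, c2, with no cell reused.
Route from c1: right to d1, down to d2, right to e2, down to e3, 2× left (reaching c3), up to c2, 2× left (reaching a2), up to a1, right to b1 — 11 moves in all.
Check: order respected (1 at step 5, 2 at step 7); 11 moves as required.

c1 -> d1 -> d2 -> e2 -> e3 -> d3 -> c3 -> c2 -> b2 -> a2 -> a1 -> b1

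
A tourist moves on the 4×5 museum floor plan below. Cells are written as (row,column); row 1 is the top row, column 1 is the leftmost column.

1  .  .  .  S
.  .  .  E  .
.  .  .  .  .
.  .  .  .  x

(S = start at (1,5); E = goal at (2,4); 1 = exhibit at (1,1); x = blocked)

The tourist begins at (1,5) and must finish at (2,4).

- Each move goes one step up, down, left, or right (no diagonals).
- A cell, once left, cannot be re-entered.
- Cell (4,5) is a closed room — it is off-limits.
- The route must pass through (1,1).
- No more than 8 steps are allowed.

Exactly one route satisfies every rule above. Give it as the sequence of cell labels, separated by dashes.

(1,5) - (1,4) - (1,3) - (1,2) - (1,1) - (2,1) - (2,2) - (2,3) - (2,4)

Any route must reach (1,1) and still end at (2,4) within 8 moves, so the order of the required stops is forced.
Route from (1,5): left 4 to (1,1), down 1 to (2,1), right 3 to (2,4) — 8 moves in all.
Check: all required cells visited; 8 ≤ 8 moves.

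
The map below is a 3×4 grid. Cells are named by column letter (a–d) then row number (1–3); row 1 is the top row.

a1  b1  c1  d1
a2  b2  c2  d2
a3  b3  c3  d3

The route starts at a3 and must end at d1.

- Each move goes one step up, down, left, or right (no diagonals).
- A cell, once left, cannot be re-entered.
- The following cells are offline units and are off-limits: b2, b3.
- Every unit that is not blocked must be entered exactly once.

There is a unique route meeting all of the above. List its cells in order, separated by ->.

Need to visit all 10 open cells exactly once, starting at a3 and ending at d1.
Route from a3: up 2 to a1, right 2 to c1, down 2 to c3, right 1 to d3, up 2 to d1 — 9 moves in all.
Check: all 10 open cells covered.

a3 -> a2 -> a1 -> b1 -> c1 -> c2 -> c3 -> d3 -> d2 -> d1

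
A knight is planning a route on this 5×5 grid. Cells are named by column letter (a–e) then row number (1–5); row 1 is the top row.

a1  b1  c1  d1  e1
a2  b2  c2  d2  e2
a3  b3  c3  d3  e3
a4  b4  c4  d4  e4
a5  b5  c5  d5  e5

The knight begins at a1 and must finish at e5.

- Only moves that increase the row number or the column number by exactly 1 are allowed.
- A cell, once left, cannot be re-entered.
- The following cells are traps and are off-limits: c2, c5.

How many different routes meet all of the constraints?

A right/down-only route from a1 to e5 makes exactly 4 down-moves and 4 right-moves in some order.
With no other constraints that would be C(8,4) = 70 routes.
Subtract routes through each blocked cell (inclusion–exclusion for overlaps): − through c2: 30 − through c5: 15 + through c2&c5: 3 → 28.
That gives 28 routes.

28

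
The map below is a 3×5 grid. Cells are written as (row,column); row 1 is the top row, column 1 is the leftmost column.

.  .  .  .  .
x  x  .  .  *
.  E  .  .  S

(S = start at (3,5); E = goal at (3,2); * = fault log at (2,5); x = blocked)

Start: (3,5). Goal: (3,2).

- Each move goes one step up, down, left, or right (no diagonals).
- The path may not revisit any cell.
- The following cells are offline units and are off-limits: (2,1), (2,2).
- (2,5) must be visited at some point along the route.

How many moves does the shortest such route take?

5

Any route passes through (2,5) somewhere between (3,5) and (3,2). Summing Manhattan distances along the two legs ((3,5) → (2,5) → (3,2)) gives a lower bound of 1 + 4 = 5 moves.
A route of 5 moves achieves this: (3,5) → (2,5) → (2,4) → (3,4) → (3,3) → (3,2).
Since 5 matches the lower bound, it is optimal.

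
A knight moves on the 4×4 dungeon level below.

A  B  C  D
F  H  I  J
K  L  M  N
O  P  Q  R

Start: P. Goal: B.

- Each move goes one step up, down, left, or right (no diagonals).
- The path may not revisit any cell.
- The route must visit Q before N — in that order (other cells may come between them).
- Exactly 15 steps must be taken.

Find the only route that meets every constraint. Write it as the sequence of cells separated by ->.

P -> O -> K -> L -> M -> Q -> R -> N -> J -> D -> C -> I -> H -> F -> A -> B

The waypoints must appear in the order Q, N, with no cell reused.
Route from P: left to O, up to K, 2× right (reaching M), down to Q, right to R, 3× up (reaching D), left to C, down to I, 2× left (reaching F), up to A, right to B — 15 moves in all.
Check: order respected (Q at step 5, N at step 7); 15 moves as required.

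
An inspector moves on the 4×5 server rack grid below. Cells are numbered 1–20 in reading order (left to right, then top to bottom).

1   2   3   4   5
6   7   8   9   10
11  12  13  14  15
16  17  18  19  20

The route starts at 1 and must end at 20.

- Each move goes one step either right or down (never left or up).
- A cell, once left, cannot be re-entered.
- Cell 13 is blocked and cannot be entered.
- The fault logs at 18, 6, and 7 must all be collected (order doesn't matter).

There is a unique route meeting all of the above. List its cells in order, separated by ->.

Moves only go right or down, so the column and row indices never decrease.
Route from 1: down 1 to 6, right 1 to 7, down 2 to 17, right 3 to 20 — 7 moves in all.
Check: all required cells visited.

1 -> 6 -> 7 -> 12 -> 17 -> 18 -> 19 -> 20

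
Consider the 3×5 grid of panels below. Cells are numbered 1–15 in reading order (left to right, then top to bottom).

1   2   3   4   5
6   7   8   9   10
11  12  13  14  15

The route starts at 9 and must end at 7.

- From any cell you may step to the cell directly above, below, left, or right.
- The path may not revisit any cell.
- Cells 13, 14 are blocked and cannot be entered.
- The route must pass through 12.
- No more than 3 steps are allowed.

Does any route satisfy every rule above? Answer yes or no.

no

Even ignoring the no-revisit rule, getting from 9 to 7 via 12 needs at least 3 + 1 = 4 moves (Manhattan distance per leg), which exceeds the 3-move limit.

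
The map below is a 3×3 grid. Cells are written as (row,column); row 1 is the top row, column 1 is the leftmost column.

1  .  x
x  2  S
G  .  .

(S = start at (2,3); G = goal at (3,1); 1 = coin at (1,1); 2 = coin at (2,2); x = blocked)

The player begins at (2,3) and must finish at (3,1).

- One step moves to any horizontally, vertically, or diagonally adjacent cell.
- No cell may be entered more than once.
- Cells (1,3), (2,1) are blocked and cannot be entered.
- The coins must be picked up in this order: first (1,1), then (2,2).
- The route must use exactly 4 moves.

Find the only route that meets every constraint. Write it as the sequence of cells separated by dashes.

The waypoints must appear in the order (1,1), (2,2), with no cell reused.
Route from (2,3): up-left 1 to (1,2), left 1 to (1,1), down-right 1 to (2,2), down-left 1 to (3,1) — 4 moves in all.
Check: order respected (1 at step 2, 2 at step 3); 4 moves as required.

(2,3) - (1,2) - (1,1) - (2,2) - (3,1)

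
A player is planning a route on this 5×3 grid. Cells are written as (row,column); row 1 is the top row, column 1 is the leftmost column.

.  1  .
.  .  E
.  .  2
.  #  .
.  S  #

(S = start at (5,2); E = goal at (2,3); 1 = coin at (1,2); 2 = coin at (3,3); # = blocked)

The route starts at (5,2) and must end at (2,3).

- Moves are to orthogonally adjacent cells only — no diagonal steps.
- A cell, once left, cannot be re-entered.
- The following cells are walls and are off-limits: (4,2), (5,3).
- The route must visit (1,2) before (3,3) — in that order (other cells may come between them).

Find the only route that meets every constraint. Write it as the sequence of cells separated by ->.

The waypoints must appear in the order (1,2), (3,3), with no cell reused.
Route from (5,2): left 1 to (5,1), up 4 to (1,1), right 1 to (1,2), down 2 to (3,2), right 1 to (3,3), up 1 to (2,3) — 10 moves in all.
Check: order respected (1 at step 6, 2 at step 9).

(5,2) -> (5,1) -> (4,1) -> (3,1) -> (2,1) -> (1,1) -> (1,2) -> (2,2) -> (3,2) -> (3,3) -> (2,3)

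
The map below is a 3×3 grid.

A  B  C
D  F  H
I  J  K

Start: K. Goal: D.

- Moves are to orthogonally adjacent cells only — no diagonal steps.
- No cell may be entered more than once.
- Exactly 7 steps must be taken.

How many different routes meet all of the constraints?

Need simple routes of exactly 7 moves from K to D (Manhattan distance 3, so 2 moves are spent on a detour and 2 undoing it).
Enumerating: K H C B F J I D | K J F H C B A D.
That gives 2 routes.

2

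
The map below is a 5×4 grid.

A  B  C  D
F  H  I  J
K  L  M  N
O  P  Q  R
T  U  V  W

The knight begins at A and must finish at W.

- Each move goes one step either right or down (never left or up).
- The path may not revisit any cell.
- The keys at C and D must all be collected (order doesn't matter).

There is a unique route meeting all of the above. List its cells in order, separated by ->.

A -> B -> C -> D -> J -> N -> R -> W

Moves only go right or down, so the column and row indices never decrease.
Route from A: right 3 to D, down 4 to W — 7 moves in all.
Check: all required cells visited.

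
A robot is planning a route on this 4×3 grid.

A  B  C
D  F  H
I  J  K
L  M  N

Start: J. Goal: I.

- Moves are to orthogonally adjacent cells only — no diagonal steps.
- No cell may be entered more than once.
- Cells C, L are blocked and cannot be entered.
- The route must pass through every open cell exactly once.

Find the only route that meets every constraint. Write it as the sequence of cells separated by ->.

J -> M -> N -> K -> H -> F -> B -> A -> D -> I

Need to visit all 10 open cells exactly once, starting at J and ending at I.
Route from J: down 1 to M, right 1 to N, up 2 to H, left 1 to F, up 1 to B, left 1 to A, down 2 to I — 9 moves in all.
Check: all 10 open cells covered.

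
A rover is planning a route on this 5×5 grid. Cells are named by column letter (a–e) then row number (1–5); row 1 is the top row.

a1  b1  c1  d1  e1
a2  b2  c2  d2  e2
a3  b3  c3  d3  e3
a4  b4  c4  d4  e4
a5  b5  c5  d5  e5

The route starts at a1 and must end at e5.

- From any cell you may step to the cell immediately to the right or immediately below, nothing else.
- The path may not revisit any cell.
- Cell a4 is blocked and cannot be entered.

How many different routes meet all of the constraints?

A right/down-only route from a1 to e5 makes exactly 4 down-moves and 4 right-moves in some order.
With no other constraints that would be C(8,4) = 70 routes.
Subtract routes through each blocked cell (inclusion–exclusion for overlaps): − through a4: 5 → 65.
That gives 65 routes.

65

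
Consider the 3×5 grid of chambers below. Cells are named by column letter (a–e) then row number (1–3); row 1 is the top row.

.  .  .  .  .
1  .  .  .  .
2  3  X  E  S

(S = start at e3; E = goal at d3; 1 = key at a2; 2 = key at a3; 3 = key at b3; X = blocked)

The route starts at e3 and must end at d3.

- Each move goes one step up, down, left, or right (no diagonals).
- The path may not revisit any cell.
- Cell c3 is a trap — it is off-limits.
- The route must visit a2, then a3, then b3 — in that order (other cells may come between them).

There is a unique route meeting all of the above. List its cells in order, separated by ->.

e3 -> e2 -> e1 -> d1 -> c1 -> b1 -> a1 -> a2 -> a3 -> b3 -> b2 -> c2 -> d2 -> d3

The waypoints must appear in the order a2, a3, b3, with no cell reused.
Route from e3: 2× up (reaching e1), 4× left (reaching a1), 2× down (reaching a3), right to b3, up to b2, 2× right (reaching d2), down to d3 — 13 moves in all.
Check: order respected (1 at step 7, 2 at step 8, 3 at step 9).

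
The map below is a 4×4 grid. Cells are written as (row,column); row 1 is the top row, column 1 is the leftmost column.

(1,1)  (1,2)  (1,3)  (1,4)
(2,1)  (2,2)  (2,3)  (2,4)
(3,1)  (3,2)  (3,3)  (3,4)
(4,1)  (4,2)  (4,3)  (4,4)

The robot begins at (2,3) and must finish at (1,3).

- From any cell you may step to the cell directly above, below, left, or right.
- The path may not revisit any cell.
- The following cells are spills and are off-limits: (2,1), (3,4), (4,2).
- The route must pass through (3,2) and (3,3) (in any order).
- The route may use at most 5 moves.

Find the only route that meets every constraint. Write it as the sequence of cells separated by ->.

(2,3) -> (3,3) -> (3,2) -> (2,2) -> (1,2) -> (1,3)

The 5-move cap with required stops at (3,2), (3,3) leaves no slack for detours.
Route from (2,3): down 1 to (3,3), left 1 to (3,2), up 2 to (1,2), right 1 to (1,3) — 5 moves in all.
Check: all required cells visited; 5 ≤ 5 moves.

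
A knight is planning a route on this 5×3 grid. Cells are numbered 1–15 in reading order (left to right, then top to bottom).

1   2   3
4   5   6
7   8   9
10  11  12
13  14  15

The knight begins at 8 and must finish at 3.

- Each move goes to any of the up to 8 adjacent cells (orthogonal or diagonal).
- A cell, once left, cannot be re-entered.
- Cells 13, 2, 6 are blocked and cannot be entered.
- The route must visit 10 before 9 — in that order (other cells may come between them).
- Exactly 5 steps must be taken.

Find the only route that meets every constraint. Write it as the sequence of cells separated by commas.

The waypoints must appear in the order 10, 9, with no cell reused.
Route from 8: down-left to 10, right to 11, up-right to 9, up-left to 5, up-right to 3 — 5 moves in all.
Check: order respected (10 at step 1, 9 at step 3); 5 moves as required.

8, 10, 11, 9, 5, 3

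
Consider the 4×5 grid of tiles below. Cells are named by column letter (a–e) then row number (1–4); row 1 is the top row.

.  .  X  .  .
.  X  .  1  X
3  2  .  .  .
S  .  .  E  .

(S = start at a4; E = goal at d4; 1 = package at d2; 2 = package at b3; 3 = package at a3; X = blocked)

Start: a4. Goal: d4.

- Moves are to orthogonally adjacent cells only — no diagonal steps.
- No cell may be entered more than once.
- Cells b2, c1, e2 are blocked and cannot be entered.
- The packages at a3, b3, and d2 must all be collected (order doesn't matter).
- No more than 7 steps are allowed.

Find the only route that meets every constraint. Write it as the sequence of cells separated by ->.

a4 -> a3 -> b3 -> c3 -> c2 -> d2 -> d3 -> d4

The 7-move cap with required stops at a3, b3, d2 leaves no slack for detours.
Route from a4: up to a3, 2× right (reaching c3), up to c2, right to d2, 2× down (reaching d4) — 7 moves in all.
Check: all required cells visited; 7 ≤ 7 moves.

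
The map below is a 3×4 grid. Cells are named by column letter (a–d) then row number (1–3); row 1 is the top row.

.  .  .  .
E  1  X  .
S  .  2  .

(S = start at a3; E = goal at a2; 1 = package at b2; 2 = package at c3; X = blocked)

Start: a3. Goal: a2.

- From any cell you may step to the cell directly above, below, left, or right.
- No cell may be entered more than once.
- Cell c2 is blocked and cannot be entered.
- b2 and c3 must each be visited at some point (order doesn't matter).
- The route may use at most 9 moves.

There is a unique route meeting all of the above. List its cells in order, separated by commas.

The 9-move cap with required stops at b2, c3 leaves no slack for detours.
Route from a3: right 3 to d3, up 2 to d1, left 2 to b1, down 1 to b2, left 1 to a2 — 9 moves in all.
Check: all required cells visited; 9 ≤ 9 moves.

a3, b3, c3, d3, d2, d1, c1, b1, b2, a2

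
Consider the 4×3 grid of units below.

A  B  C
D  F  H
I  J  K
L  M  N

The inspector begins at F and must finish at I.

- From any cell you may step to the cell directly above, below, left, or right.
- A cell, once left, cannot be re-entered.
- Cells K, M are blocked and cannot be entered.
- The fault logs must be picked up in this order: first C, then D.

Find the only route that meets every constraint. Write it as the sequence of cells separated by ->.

The waypoints must appear in the order C, D, with no cell reused.
Route from F: right 1 to H, up 1 to C, left 2 to A, down 2 to I — 6 moves in all.
Check: order respected (C at step 2, D at step 5).

F -> H -> C -> B -> A -> D -> I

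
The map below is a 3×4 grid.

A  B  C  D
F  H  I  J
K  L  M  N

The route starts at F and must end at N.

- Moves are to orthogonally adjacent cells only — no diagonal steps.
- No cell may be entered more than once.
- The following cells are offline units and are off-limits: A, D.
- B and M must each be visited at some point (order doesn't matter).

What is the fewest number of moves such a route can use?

Any route passes through B and M in some order between F and N. Summing Manhattan distances along each leg and taking the cheapest ordering (F → B → M → N) gives a lower bound of 2 + 3 + 1 = 6 moves.
A route of 6 moves achieves this: F → H → B → C → I → M → N.
Since 6 matches the lower bound, it is optimal.

6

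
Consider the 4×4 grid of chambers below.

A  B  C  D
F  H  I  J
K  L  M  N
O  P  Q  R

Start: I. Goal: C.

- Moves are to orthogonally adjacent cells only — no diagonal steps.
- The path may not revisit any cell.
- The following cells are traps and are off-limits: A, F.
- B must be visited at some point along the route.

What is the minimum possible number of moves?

3

Any route passes through B somewhere between I and C. Summing Manhattan distances along the two legs (I → B → C) gives a lower bound of 2 + 1 = 3 moves.
A route of 3 moves achieves this: I → H → B → C.
Since 3 matches the lower bound, it is optimal.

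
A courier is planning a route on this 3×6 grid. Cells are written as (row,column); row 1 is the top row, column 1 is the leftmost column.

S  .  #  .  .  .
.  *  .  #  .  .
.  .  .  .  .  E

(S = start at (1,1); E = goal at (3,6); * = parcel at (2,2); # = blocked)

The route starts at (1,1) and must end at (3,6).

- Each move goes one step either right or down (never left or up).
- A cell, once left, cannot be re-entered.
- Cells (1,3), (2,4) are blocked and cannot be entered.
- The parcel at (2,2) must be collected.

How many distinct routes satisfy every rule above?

4

A right/down-only route from (1,1) to (3,6) makes exactly 2 down-moves and 5 right-moves in some order.
With no other constraints that would be C(7,2) = 21 routes.
Split at (2,2) and multiply the segment counts (each segment already excludes blocked cells): (1,1)→(2,2): 2; (2,2)→(3,6): 2; product = 4.
That gives 4 routes.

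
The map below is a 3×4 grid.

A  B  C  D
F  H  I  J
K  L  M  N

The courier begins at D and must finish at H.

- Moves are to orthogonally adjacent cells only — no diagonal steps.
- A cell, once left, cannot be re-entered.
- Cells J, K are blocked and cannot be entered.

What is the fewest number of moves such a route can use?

The Manhattan distance from D to H is |1−2| + |4−2| = 3, so at least 3 moves are needed.
A route of 3 moves achieves this: D → C → I → H.
Since 3 matches the lower bound, it is optimal.

3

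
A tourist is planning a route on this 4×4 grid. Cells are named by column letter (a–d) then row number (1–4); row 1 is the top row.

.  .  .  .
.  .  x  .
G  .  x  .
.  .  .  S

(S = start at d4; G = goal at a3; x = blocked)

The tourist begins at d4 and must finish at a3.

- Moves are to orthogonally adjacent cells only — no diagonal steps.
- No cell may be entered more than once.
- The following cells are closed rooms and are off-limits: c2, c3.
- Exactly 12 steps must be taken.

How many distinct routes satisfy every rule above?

Need simple routes of exactly 12 moves from d4 to a3 (Manhattan distance 4, so 4 moves are spent on a detour and 4 undoing it).
Enumerating: d4 d3 d2 d1 c1 b1 a1 a2 b2 b3 b4 a4 a3.
That gives 1 route.

1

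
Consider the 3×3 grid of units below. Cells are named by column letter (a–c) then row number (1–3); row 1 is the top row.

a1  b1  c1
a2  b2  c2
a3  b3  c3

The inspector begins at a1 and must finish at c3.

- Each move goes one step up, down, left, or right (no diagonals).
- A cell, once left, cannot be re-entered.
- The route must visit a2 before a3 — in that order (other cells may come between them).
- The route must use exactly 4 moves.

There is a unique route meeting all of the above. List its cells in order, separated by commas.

a1, a2, a3, b3, c3

The waypoints must appear in the order a2, a3, with no cell reused.
Route from a1: down 2 to a3, right 2 to c3 — 4 moves in all.
Check: order respected (a2 at step 1, a3 at step 2); 4 moves as required.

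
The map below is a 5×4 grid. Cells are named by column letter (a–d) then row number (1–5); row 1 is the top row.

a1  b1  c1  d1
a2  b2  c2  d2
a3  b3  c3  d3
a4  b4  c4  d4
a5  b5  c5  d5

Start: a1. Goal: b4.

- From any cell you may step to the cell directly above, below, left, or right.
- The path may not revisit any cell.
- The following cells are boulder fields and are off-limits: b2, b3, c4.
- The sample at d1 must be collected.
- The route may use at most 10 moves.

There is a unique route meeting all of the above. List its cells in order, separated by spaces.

a1 b1 c1 d1 d2 d3 d4 d5 c5 b5 b4

The budget equals the shortest possible length, so every move has to be on a shortest route through the required cells.
Route from a1: 3× right (reaching d1), 4× down (reaching d5), 2× left (reaching b5), up to b4 — 10 moves in all.
Check: all required cells visited; 10 ≤ 10 moves.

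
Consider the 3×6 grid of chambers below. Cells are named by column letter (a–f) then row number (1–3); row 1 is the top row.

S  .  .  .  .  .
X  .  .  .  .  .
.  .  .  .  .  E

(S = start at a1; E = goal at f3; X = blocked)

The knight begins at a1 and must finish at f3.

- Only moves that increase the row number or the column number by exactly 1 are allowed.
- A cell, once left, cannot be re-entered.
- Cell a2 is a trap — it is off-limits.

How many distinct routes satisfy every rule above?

A right/down-only route from a1 to f3 makes exactly 2 down-moves and 5 right-moves in some order.
With no other constraints that would be C(7,2) = 21 routes.
Subtract routes through each blocked cell (inclusion–exclusion for overlaps): − through a2: 6 → 15.
That gives 15 routes.

15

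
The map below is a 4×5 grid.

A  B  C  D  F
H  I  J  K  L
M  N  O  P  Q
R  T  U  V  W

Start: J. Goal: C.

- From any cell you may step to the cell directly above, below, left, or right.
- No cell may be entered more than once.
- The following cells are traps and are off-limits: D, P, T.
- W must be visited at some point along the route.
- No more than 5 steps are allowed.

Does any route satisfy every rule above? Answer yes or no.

Even ignoring the no-revisit rule, getting from J to C via W needs at least 4 + 5 = 9 moves (Manhattan distance per leg), which exceeds the 5-move limit.

no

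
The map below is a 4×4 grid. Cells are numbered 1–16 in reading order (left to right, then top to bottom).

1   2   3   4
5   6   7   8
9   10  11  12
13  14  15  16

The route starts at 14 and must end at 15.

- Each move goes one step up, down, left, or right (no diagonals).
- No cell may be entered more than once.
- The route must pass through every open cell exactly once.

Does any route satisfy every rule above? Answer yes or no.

yes

One route that works: 14 → 13 → 9 → 5 → 1 → 2 → 6 → 10 → 11 → 7 → 3 → 4 → 8 → 12 → 16 → 15.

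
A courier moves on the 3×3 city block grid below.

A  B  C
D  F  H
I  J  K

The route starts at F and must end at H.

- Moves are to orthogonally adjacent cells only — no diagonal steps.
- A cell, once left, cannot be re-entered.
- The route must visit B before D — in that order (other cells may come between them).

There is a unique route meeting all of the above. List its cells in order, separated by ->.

F -> B -> A -> D -> I -> J -> K -> H

The waypoints must appear in the order B, D, with no cell reused.
Route from F: up 1 to B, left 1 to A, down 2 to I, right 2 to K, up 1 to H — 7 moves in all.
Check: order respected (B at step 1, D at step 3).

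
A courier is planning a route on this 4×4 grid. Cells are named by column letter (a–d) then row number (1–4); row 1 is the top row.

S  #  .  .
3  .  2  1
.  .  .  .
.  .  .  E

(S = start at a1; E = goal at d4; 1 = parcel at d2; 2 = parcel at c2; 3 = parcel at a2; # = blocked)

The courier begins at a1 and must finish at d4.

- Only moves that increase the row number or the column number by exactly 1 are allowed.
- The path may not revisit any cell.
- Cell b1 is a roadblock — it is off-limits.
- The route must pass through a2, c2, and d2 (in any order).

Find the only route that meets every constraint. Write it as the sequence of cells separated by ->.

a1 -> a2 -> b2 -> c2 -> d2 -> d3 -> d4

Moves only go right or down, so the column and row indices never decrease.
Route from a1: down 1 to a2, right 3 to d2, down 2 to d4 — 6 moves in all.
Check: all required cells visited.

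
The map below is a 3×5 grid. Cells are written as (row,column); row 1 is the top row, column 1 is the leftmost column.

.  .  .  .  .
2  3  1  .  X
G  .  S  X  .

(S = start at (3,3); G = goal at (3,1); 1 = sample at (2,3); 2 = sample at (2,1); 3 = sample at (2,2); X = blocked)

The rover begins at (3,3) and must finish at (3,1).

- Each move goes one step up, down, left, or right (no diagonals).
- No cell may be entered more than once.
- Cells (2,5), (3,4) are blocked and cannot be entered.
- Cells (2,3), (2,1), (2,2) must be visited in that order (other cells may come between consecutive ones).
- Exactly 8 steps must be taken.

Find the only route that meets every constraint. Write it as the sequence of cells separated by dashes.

(3,3) - (2,3) - (1,3) - (1,2) - (1,1) - (2,1) - (2,2) - (3,2) - (3,1)

The waypoints must appear in the order (2,3), (2,1), (2,2), with no cell reused.
Route from (3,3): up 2 to (1,3), left 2 to (1,1), down 1 to (2,1), right 1 to (2,2), down 1 to (3,2), left 1 to (3,1) — 8 moves in all.
Check: order respected (1 at step 1, 2 at step 5, 3 at step 6); 8 moves as required.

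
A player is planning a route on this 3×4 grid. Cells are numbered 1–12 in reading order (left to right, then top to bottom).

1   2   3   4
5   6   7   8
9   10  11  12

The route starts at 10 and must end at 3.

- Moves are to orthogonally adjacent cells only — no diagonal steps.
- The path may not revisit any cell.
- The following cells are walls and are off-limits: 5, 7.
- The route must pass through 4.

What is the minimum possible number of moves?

5

Any route passes through 4 somewhere between 10 and 3. Summing Manhattan distances along the two legs (10 → 4 → 3) gives a lower bound of 4 + 1 = 5 moves.
A route of 5 moves achieves this: 10 → 11 → 12 → 8 → 4 → 3.
Since 5 matches the lower bound, it is optimal.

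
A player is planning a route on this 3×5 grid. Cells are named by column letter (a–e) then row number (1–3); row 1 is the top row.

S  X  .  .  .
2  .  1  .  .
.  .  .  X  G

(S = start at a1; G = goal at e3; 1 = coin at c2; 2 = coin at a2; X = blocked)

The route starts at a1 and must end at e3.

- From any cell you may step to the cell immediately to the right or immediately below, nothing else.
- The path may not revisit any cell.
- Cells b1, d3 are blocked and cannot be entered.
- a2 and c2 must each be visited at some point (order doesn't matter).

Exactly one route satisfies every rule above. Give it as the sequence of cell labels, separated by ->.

Moves only go right or down, so the column and row indices never decrease.
Route from a1: down to a2, 4× right (reaching e2), down to e3 — 6 moves in all.
Check: all required cells visited.

a1 -> a2 -> b2 -> c2 -> d2 -> e2 -> e3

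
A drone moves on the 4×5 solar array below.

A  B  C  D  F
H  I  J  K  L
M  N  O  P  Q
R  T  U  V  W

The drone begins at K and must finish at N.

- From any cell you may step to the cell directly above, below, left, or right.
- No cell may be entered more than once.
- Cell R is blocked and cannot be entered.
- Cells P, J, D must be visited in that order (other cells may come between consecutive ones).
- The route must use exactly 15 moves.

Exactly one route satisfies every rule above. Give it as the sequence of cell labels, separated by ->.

K -> P -> O -> J -> I -> B -> C -> D -> F -> L -> Q -> W -> V -> U -> T -> N

The waypoints must appear in the order P, J, D, with no cell reused.
Route from K: down to P, left to O, up to J, left to I, up to B, 3× right (reaching F), 3× down (reaching W), 3× left (reaching T), up to N — 15 moves in all.
Check: order respected (P at step 1, J at step 3, D at step 7); 15 moves as required.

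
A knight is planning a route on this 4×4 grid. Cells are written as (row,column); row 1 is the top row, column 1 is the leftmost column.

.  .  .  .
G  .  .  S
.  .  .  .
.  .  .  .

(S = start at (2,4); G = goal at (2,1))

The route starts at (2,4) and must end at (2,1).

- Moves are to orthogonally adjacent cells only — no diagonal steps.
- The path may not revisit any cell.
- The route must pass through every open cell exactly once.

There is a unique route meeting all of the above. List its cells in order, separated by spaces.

(2,4) (1,4) (1,3) (2,3) (3,3) (3,4) (4,4) (4,3) (4,2) (4,1) (3,1) (3,2) (2,2) (1,2) (1,1) (2,1)

Need to visit all 16 open cells exactly once, starting at (2,4) and ending at (2,1).
Cell (4,4) has only two open neighbours ((3,4) and (4,3)), so the path must pass straight through it: one of those is the cell it's entered from and the other is where it exits.
Route from (2,4): up to (1,4), left to (1,3), 2× down (reaching (3,3)), right to (3,4), down to (4,4), 3× left (reaching (4,1)), up to (3,1), right to (3,2), 2× up (reaching (1,2)), left to (1,1), down to (2,1) — 15 moves in all.
Check: all 16 open cells covered.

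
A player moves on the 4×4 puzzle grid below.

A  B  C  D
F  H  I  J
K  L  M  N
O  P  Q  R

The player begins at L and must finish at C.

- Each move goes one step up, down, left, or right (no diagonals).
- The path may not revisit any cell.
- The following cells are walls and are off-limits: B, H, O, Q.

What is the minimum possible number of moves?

The Manhattan distance from L to C is |3−1| + |2−3| = 3, so at least 3 moves are needed.
A route of 3 moves achieves this: L → M → I → C.
Since 3 matches the lower bound, it is optimal.

3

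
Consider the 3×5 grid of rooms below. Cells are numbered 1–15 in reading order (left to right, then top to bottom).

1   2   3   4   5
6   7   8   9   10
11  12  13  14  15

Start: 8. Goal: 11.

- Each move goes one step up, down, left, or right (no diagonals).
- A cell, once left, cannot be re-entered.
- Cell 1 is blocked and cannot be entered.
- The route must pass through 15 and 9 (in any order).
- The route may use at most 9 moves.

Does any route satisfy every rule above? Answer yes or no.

yes

One route that works: 8 → 9 → 10 → 15 → 14 → 13 → 12 → 11.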